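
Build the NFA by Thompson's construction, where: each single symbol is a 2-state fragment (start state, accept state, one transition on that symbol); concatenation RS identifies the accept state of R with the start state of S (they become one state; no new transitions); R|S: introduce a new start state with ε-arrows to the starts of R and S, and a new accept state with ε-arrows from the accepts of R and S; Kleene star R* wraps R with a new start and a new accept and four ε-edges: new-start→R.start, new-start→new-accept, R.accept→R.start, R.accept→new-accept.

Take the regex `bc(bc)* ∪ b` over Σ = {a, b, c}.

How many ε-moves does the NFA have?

Building bottom-up:
Each of the 5 symbol leaves contributes 0 ε-transitions.
  bc : 0 ε-transitions
  (bc)* : 4 ε-transitions
  bc(bc)* : 4 ε-transitions
  bc(bc)* ∪ b : 8 ε-transitions

8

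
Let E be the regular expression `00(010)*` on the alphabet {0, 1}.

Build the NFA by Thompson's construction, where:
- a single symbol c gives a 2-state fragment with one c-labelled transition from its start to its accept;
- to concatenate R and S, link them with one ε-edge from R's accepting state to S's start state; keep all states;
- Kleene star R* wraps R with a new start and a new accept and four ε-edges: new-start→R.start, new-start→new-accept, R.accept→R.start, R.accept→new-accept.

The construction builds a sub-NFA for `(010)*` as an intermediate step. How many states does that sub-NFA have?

8

Fragment for `(010)*`:
Each of the 3 symbol leaves contributes a 2-state fragment.
  010 : 6 states
  (010)* : 8 states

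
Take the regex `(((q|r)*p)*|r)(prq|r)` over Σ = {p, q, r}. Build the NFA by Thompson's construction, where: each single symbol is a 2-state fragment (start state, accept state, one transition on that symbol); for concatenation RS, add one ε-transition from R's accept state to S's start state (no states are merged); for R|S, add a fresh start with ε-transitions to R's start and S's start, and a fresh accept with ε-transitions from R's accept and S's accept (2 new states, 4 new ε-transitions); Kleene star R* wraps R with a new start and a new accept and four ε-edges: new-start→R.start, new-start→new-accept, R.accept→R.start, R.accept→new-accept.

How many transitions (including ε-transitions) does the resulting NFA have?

32

Bottom-up over the parse tree:
Each of the 8 symbol leaves contributes 1 transition (1 symbol, 0 ε).
  q|r — 6 transitions (2 symbol, 4 ε)
  (q|r)* — 10 transitions (2 symbol, 8 ε)
  (q|r)*p — 12 transitions (3 symbol, 9 ε)
  ((q|r)*p)* — 16 transitions (3 symbol, 13 ε)
  ((q|r)*p)*|r — 21 transitions (4 symbol, 17 ε)
  prq — 5 transitions (3 symbol, 2 ε)
  prq|r — 10 transitions (4 symbol, 6 ε)
  (((q|r)*p)*|r)(prq|r) — 32 transitions (8 symbol, 24 ε)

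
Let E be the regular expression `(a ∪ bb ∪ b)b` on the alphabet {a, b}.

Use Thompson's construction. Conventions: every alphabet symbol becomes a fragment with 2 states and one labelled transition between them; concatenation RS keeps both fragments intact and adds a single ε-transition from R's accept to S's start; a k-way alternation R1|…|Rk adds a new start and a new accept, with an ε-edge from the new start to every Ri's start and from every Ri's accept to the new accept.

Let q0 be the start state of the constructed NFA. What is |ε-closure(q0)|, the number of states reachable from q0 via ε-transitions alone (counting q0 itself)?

4

Compute the ε-closure size of each fragment's start state recursively; a symbol fragment's start has no outgoing ε-edge, so its closure is just itself (size 1).
  bb — |closure| equals the left operand's closure size = 1 (its accept is not ε-reachable, so the closure stops there)
  a ∪ bb ∪ b — new start ε-reaches every alternative's start; none of them accept ε, so the new accept is not reached: |closure| = 1 + 1 + 1 + 1 = 4
  (a ∪ bb ∪ b)b — |closure| equals the left operand's closure size = 4 (its accept is not ε-reachable, so the closure stops there)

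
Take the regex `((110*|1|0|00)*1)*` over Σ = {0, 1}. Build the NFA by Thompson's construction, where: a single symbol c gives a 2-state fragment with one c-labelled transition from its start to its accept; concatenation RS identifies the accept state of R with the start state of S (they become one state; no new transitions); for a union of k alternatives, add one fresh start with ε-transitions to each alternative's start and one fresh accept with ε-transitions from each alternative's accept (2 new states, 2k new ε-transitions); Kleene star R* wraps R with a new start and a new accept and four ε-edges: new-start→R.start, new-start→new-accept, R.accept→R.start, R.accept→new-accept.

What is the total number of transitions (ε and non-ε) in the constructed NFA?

Per subexpression:
Each of the 8 symbol leaves contributes 1 transition (1 symbol, 0 ε).
  0* → 5 transitions (1 symbol, 4 ε)
  110* → 7 transitions (3 symbol, 4 ε)
  00 → 2 transitions (2 symbol, 0 ε)
  110*|1|0|00 → 19 transitions (7 symbol, 12 ε)
  (110*|1|0|00)* → 23 transitions (7 symbol, 16 ε)
  (110*|1|0|00)*1 → 24 transitions (8 symbol, 16 ε)
  ((110*|1|0|00)*1)* → 28 transitions (8 symbol, 20 ε)

28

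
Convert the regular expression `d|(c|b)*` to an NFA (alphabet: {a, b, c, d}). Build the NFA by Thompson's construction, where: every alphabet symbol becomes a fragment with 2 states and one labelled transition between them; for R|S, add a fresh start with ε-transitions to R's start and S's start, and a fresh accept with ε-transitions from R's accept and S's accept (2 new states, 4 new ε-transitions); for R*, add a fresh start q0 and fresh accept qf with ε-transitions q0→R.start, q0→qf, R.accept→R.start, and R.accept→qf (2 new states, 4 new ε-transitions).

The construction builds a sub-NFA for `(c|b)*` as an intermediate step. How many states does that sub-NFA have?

Fragment for `(c|b)*`:
Each of the 2 symbol leaves contributes a 2-state fragment.
  c|b — 6 states
  (c|b)* — 8 states

8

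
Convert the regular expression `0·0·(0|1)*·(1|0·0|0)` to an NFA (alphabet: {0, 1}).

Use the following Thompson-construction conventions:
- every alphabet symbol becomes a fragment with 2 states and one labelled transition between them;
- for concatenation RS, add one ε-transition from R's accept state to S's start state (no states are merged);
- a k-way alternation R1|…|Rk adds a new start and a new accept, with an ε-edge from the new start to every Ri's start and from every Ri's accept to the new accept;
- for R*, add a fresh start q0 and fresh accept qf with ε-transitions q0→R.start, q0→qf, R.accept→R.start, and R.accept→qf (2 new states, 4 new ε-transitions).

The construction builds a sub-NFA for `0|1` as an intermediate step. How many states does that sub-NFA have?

Fragment for `0|1`:
Each of the 2 symbol leaves contributes a 2-state fragment.
  0|1 → 6 states

6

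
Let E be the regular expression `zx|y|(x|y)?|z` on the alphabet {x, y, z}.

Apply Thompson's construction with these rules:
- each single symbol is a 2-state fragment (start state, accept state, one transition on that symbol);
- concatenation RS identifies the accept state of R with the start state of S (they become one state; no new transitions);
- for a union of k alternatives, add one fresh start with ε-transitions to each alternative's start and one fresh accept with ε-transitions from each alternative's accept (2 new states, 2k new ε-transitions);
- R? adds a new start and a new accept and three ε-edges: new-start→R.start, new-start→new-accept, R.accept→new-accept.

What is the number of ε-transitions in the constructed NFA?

15

Bottom-up over the parse tree:
Each of the 6 symbol leaves contributes 0 ε-transitions.
  zx = 0 ε-transitions
  x|y = 4 ε-transitions
  (x|y)? = 7 ε-transitions
  zx|y|(x|y)?|z = 15 ε-transitions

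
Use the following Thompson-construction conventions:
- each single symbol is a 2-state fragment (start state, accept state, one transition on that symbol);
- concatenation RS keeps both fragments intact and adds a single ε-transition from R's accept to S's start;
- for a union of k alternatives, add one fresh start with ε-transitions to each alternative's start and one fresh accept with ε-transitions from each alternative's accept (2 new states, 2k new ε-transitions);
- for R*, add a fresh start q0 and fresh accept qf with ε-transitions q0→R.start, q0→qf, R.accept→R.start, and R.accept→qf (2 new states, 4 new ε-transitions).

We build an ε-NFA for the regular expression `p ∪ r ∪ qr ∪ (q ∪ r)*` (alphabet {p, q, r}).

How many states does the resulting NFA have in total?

18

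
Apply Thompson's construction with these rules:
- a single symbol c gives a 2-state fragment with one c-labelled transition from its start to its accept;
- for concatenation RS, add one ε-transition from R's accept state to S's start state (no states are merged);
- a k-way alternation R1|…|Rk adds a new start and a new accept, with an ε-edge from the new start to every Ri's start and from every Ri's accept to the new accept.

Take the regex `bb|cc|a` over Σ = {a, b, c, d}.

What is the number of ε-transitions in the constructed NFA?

By structural recursion:
Each of the 5 symbol leaves contributes 0 ε-transitions.
  bb = 1 ε-transition
  cc = 1 ε-transition
  bb|cc|a = 8 ε-transitions

8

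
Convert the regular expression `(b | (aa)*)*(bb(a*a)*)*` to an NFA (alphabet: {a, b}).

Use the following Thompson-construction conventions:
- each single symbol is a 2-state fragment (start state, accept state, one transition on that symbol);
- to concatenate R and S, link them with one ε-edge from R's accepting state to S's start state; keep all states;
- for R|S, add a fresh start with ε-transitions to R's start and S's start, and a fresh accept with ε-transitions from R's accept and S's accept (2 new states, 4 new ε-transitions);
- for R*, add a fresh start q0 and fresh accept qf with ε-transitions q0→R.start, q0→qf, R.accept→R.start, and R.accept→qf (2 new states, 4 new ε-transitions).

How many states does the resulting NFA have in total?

Per subexpression:
Each of the 7 symbol leaves contributes a 2-state fragment.
  aa = 4 states
  (aa)* = 6 states
  b | (aa)* = 10 states
  (b | (aa)*)* = 12 states
  a* = 4 states
  a*a = 6 states
  (a*a)* = 8 states
  bb(a*a)* = 12 states
  (bb(a*a)*)* = 14 states
  (b | (aa)*)*(bb(a*a)*)* = 26 states

26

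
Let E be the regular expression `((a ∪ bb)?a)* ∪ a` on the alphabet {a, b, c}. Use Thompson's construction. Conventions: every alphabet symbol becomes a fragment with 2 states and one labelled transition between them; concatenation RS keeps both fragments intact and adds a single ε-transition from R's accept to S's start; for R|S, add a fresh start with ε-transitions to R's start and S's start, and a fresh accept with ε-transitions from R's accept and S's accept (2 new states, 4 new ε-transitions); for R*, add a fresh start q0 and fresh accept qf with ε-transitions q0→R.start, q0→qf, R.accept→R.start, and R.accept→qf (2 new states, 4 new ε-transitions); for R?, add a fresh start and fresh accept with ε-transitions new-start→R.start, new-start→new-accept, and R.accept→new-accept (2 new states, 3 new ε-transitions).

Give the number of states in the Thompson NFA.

Building bottom-up:
Each of the 5 symbol leaves contributes a 2-state fragment.
  bb = 4 states
  a ∪ bb = 8 states
  (a ∪ bb)? = 10 states
  (a ∪ bb)?a = 12 states
  ((a ∪ bb)?a)* = 14 states
  ((a ∪ bb)?a)* ∪ a = 18 states

18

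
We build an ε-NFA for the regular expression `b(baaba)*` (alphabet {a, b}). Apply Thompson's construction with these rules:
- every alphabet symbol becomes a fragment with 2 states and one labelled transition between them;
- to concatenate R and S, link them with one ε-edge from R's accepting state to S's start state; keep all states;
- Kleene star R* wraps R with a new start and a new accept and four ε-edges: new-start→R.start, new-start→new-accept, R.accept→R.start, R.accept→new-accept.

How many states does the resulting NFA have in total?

Per subexpression:
Each of the 6 symbol leaves contributes a 2-state fragment.
  baaba → 10 states
  (baaba)* → 12 states
  b(baaba)* → 14 states

14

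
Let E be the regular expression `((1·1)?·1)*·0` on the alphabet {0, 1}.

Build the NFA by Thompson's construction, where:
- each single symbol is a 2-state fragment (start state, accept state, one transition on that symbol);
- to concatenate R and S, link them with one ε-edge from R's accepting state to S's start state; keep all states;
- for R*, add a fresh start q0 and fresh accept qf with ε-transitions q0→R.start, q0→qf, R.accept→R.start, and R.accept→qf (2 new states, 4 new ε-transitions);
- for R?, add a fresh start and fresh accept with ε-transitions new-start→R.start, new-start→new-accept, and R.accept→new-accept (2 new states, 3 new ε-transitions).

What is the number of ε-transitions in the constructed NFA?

10

By structural recursion:
Each of the 4 symbol leaves contributes 0 ε-transitions.
  1·1 = 1 ε-transition
  (1·1)? = 4 ε-transitions
  (1·1)?·1 = 5 ε-transitions
  ((1·1)?·1)* = 9 ε-transitions
  ((1·1)?·1)*·0 = 10 ε-transitions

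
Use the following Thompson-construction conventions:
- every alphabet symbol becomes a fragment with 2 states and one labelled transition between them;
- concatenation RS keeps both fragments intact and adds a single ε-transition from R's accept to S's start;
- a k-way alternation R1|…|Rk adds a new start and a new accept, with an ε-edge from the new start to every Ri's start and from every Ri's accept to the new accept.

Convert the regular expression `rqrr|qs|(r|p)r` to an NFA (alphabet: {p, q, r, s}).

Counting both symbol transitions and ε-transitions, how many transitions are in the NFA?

24

Building bottom-up:
Each of the 9 symbol leaves contributes 1 transition (1 symbol, 0 ε).
  rqrr — 7 transitions (4 symbol, 3 ε)
  qs — 3 transitions (2 symbol, 1 ε)
  r|p — 6 transitions (2 symbol, 4 ε)
  (r|p)r — 8 transitions (3 symbol, 5 ε)
  rqrr|qs|(r|p)r — 24 transitions (9 symbol, 15 ε)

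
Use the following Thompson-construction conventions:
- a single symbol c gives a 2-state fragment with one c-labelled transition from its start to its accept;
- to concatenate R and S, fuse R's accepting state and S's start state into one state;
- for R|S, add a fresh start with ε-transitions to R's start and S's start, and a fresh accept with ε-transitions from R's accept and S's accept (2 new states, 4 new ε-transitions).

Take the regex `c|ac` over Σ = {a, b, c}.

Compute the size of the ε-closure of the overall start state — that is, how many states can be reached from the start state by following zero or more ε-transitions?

Let C(F) = |ε-closure(F.start)| within fragment F, and note whether F accepts ε. Symbol fragments have C = 1 and do not accept ε. Then:
  ac → same as the first factor's closure: |closure| = 1
  c|ac → new start ε-reaches every alternative's start; none of them accept ε, so the new accept is not reached: |closure| = 1 + 1 + 1 = 3

3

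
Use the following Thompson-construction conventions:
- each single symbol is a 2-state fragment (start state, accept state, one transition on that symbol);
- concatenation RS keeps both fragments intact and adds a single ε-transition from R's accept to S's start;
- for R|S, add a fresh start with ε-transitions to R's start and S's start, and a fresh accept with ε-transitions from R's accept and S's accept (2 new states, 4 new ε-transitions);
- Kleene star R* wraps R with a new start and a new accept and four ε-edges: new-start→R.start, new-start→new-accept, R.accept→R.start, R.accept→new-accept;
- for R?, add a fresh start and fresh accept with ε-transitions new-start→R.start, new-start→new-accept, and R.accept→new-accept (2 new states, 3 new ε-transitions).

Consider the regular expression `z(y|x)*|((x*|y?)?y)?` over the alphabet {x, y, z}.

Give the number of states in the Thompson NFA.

28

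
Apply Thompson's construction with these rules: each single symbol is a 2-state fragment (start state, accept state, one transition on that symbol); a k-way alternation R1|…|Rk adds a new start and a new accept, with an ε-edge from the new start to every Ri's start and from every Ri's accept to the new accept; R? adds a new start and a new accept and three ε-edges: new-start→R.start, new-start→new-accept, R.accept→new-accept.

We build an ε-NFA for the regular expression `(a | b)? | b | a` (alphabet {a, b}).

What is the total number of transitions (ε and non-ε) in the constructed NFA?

Building bottom-up:
Each of the 4 symbol leaves contributes 1 transition (1 symbol, 0 ε).
  a | b → 6 transitions (2 symbol, 4 ε)
  (a | b)? → 9 transitions (2 symbol, 7 ε)
  (a | b)? | b | a → 17 transitions (4 symbol, 13 ε)

17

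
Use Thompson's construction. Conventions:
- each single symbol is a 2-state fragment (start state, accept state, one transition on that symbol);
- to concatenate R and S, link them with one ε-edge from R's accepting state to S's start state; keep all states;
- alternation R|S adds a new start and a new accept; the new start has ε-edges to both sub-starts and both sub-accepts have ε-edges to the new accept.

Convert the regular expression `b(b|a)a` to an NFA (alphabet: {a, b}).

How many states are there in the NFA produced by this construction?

10

Recursing over subexpressions:
Each of the 4 symbol leaves contributes a 2-state fragment.
  b|a : 6 states
  b(b|a)a : 10 states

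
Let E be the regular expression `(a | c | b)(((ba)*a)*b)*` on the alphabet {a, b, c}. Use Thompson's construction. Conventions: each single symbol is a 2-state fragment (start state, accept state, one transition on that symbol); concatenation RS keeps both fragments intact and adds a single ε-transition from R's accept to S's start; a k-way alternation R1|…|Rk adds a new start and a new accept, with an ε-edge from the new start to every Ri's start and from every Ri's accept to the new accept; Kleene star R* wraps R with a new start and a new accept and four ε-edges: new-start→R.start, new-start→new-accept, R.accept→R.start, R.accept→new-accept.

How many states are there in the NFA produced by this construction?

22

Bottom-up over the parse tree:
Each of the 7 symbol leaves contributes a 2-state fragment.
  a | c | b → 8 states
  ba → 4 states
  (ba)* → 6 states
  (ba)*a → 8 states
  ((ba)*a)* → 10 states
  ((ba)*a)*b → 12 states
  (((ba)*a)*b)* → 14 states
  (a | c | b)(((ba)*a)*b)* → 22 states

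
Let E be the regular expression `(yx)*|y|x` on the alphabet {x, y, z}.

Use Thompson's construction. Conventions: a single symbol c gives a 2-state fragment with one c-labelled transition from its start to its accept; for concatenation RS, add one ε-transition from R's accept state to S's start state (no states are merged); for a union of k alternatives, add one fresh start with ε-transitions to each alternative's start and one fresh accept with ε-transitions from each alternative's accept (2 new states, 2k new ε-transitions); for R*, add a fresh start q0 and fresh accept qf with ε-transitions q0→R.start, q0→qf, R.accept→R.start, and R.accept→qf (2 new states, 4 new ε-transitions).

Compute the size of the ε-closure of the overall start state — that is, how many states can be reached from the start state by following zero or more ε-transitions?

Compute the ε-closure size of each fragment's start state recursively; a symbol fragment's start has no outgoing ε-edge, so its closure is just itself (size 1).
  yx — same as the first factor's closure: |ε-closure| = 1
  (yx)* — new start has ε-edges to the inner start and to the new accept, so |ε-closure| = 2 + 1 = 3
  (yx)*|y|x — new start ε-reaches every alternative's start; at least one alternative accepts ε, so the union's new accept is reached too: |ε-closure| = 1 + 3 + 1 + 1 + 1 = 7

7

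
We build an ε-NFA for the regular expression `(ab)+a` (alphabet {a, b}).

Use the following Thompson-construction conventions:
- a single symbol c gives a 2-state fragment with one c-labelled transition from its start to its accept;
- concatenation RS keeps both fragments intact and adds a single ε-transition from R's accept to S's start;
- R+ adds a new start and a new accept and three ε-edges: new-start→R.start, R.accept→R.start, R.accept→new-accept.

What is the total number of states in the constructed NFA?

8

Bottom-up over the parse tree:
Each of the 3 symbol leaves contributes a 2-state fragment.
  ab : 4 states
  (ab)+ : 6 states
  (ab)+a : 8 states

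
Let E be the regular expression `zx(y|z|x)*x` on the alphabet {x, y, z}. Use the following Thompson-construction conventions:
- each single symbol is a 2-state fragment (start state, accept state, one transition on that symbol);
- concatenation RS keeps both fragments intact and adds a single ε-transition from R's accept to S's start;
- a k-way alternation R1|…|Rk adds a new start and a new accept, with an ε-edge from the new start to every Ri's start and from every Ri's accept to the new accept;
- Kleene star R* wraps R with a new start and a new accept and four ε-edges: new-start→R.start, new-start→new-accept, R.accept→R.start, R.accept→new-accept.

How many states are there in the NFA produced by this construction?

16

Bottom-up over the parse tree:
Each of the 6 symbol leaves contributes a 2-state fragment.
  y|z|x → 8 states
  (y|z|x)* → 10 states
  zx(y|z|x)*x → 16 states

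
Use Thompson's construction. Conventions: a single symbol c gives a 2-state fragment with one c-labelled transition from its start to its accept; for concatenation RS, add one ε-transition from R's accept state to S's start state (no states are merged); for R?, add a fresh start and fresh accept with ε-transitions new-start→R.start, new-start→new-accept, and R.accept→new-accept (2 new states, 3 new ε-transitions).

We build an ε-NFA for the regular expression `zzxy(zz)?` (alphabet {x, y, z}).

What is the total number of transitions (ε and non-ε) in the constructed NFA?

14

Building bottom-up:
Each of the 6 symbol leaves contributes 1 transition (1 symbol, 0 ε).
  zz = 3 transitions (2 symbol, 1 ε)
  (zz)? = 6 transitions (2 symbol, 4 ε)
  zzxy(zz)? = 14 transitions (6 symbol, 8 ε)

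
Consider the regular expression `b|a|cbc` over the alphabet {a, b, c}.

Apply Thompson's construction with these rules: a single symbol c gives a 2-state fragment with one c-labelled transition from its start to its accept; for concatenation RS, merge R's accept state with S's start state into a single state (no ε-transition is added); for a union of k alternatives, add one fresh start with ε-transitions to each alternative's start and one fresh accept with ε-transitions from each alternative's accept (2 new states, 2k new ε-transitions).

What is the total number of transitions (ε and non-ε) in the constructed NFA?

11

Recursing over subexpressions:
Each of the 5 symbol leaves contributes 1 transition (1 symbol, 0 ε).
  cbc → 3 transitions (3 symbol, 0 ε)
  b|a|cbc → 11 transitions (5 symbol, 6 ε)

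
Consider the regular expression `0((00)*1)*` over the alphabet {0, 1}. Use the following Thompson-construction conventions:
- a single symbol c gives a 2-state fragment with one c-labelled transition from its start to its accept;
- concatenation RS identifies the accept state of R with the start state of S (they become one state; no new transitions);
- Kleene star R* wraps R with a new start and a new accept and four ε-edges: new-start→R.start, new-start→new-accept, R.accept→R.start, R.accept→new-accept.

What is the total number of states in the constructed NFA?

9

Per subexpression:
Each of the 4 symbol leaves contributes a 2-state fragment.
  00 = 3 states
  (00)* = 5 states
  (00)*1 = 6 states
  ((00)*1)* = 8 states
  0((00)*1)* = 9 states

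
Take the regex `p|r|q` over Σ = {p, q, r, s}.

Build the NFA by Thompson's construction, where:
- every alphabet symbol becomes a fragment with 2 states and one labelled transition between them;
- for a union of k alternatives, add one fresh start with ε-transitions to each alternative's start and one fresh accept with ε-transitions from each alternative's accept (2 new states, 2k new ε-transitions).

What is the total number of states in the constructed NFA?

8

Building bottom-up:
Each of the 3 symbol leaves contributes a 2-state fragment.
  p|r|q : 8 states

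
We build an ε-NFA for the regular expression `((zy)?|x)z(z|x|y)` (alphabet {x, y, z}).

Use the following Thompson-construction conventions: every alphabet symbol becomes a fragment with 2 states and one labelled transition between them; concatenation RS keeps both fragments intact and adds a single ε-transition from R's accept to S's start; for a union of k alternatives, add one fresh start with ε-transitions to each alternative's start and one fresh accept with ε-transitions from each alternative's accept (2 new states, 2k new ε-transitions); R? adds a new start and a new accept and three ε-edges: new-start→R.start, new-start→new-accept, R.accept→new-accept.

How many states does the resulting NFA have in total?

20

Bottom-up over the parse tree:
Each of the 7 symbol leaves contributes a 2-state fragment.
  zy : 4 states
  (zy)? : 6 states
  (zy)?|x : 10 states
  z|x|y : 8 states
  ((zy)?|x)z(z|x|y) : 20 states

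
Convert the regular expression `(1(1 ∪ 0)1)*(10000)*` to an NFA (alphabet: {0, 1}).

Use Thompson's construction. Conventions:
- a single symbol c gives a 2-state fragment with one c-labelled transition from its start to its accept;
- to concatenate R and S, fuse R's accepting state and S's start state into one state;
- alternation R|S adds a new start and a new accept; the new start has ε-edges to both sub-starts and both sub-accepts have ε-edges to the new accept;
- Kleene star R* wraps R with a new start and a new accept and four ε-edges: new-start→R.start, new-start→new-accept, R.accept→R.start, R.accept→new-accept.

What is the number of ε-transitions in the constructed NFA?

12

Bottom-up over the parse tree:
Each of the 9 symbol leaves contributes 0 ε-transitions.
  1 ∪ 0 = 4 ε-transitions
  1(1 ∪ 0)1 = 4 ε-transitions
  (1(1 ∪ 0)1)* = 8 ε-transitions
  10000 = 0 ε-transitions
  (10000)* = 4 ε-transitions
  (1(1 ∪ 0)1)*(10000)* = 12 ε-transitions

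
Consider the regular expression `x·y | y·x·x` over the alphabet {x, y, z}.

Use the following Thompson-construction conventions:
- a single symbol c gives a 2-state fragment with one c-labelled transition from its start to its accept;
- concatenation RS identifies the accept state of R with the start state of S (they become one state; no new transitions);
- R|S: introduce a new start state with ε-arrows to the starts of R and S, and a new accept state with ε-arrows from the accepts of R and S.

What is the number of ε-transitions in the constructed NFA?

By structural recursion:
Each of the 5 symbol leaves contributes 0 ε-transitions.
  x·y : 0 ε-transitions
  y·x·x : 0 ε-transitions
  x·y | y·x·x : 4 ε-transitions

4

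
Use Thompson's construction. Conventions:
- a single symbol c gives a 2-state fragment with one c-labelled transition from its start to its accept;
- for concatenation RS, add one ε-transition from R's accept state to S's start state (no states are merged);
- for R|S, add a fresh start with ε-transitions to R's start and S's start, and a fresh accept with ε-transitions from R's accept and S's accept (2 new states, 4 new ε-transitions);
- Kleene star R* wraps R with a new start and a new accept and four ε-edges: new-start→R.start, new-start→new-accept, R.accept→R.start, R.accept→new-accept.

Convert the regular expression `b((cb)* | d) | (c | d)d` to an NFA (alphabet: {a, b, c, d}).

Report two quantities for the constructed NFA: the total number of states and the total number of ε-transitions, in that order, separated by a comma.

Bottom-up over the parse tree:
Each of the 7 symbol leaves contributes 2 states and 0 ε-transitions.
  cb → 4 states, 1 ε-transition
  (cb)* → 6 states, 5 ε-transitions
  (cb)* | d → 10 states, 9 ε-transitions
  b((cb)* | d) → 12 states, 10 ε-transitions
  c | d → 6 states, 4 ε-transitions
  (c | d)d → 8 states, 5 ε-transitions
  b((cb)* | d) | (c | d)d → 22 states, 19 ε-transitions

22, 19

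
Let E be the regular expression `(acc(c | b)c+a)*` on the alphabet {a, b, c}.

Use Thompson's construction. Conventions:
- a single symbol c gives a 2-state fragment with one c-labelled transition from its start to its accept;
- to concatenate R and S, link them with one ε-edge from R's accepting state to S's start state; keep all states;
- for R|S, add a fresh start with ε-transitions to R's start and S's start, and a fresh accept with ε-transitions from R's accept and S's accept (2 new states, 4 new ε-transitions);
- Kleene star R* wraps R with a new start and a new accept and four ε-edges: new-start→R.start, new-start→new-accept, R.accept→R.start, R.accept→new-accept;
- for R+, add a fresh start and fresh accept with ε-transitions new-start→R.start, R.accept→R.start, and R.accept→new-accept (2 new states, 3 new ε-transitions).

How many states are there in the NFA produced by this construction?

20

By structural recursion:
Each of the 7 symbol leaves contributes a 2-state fragment.
  c | b = 6 states
  c+ = 4 states
  acc(c | b)c+a = 18 states
  (acc(c | b)c+a)* = 20 states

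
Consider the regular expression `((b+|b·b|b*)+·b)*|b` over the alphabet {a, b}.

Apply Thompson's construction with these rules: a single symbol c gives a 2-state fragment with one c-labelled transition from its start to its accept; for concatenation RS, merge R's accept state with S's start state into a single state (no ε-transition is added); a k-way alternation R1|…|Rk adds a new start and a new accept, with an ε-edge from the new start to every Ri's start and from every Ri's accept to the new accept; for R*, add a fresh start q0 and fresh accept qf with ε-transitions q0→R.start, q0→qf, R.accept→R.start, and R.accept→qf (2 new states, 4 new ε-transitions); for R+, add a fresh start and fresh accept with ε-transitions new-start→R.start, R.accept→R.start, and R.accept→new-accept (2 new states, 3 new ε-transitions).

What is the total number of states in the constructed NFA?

22

By structural recursion:
Each of the 6 symbol leaves contributes a 2-state fragment.
  b+ → 4 states
  b·b → 3 states
  b* → 4 states
  b+|b·b|b* → 13 states
  (b+|b·b|b*)+ → 15 states
  (b+|b·b|b*)+·b → 16 states
  ((b+|b·b|b*)+·b)* → 18 states
  ((b+|b·b|b*)+·b)*|b → 22 states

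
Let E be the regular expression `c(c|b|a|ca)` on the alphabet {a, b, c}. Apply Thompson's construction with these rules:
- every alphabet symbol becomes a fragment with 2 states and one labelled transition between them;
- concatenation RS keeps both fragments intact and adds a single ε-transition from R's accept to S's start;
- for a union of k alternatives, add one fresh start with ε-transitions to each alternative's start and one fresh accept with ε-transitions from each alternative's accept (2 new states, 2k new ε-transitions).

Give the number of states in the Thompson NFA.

14

Building bottom-up:
Each of the 6 symbol leaves contributes a 2-state fragment.
  ca = 4 states
  c|b|a|ca = 12 states
  c(c|b|a|ca) = 14 states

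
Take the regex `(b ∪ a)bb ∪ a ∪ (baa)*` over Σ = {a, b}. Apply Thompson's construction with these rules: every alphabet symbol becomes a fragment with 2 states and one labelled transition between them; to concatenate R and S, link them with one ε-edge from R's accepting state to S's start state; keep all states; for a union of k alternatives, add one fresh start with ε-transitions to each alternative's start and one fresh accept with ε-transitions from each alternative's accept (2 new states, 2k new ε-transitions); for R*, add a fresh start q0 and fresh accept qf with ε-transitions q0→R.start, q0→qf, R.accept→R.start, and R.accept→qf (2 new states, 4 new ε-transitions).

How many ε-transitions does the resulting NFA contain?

By structural recursion:
Each of the 8 symbol leaves contributes 0 ε-transitions.
  b ∪ a = 4 ε-transitions
  (b ∪ a)bb = 6 ε-transitions
  baa = 2 ε-transitions
  (baa)* = 6 ε-transitions
  (b ∪ a)bb ∪ a ∪ (baa)* = 18 ε-transitions

18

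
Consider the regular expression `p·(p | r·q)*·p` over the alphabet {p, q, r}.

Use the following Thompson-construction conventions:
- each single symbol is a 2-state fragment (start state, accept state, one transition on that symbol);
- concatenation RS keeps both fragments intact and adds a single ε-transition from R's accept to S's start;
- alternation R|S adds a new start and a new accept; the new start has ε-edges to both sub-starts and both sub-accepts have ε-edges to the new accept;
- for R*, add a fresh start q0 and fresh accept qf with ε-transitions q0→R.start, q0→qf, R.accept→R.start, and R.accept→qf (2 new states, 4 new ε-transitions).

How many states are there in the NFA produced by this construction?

14

Building bottom-up:
Each of the 5 symbol leaves contributes a 2-state fragment.
  r·q → 4 states
  p | r·q → 8 states
  (p | r·q)* → 10 states
  p·(p | r·q)*·p → 14 states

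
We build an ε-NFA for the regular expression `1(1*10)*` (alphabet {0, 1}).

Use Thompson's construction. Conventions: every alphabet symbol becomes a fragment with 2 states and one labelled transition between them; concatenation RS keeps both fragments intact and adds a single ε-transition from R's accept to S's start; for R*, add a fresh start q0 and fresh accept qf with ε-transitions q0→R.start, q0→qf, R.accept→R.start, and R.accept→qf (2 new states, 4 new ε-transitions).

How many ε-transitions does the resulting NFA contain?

Per subexpression:
Each of the 4 symbol leaves contributes 0 ε-transitions.
  1* : 4 ε-transitions
  1*10 : 6 ε-transitions
  (1*10)* : 10 ε-transitions
  1(1*10)* : 11 ε-transitions

11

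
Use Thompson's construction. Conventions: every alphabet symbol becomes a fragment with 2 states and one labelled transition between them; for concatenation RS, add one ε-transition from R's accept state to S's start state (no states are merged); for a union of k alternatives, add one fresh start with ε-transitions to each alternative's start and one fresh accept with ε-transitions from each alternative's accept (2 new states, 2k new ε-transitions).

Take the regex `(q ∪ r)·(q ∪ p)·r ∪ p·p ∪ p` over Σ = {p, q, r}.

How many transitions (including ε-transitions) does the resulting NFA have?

25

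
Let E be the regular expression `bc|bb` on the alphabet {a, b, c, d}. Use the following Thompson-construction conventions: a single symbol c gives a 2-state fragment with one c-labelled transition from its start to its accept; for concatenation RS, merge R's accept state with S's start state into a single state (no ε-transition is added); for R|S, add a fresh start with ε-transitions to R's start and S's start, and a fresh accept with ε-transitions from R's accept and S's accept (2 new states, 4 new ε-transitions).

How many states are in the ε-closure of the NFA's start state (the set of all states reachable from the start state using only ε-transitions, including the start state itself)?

Let C(F) = |ε-closure(F.start)| within fragment F, and note whether F accepts ε. Symbol fragments have C = 1 and do not accept ε. Then:
  bc — |ε-closure| equals the left operand's closure size = 1 (its accept is not ε-reachable, so the closure stops there)
  bb — |ε-closure| equals the left operand's closure size = 1 (its accept is not ε-reachable, so the closure stops there)
  bc|bb — |ε-closure| = 1 + 1 + 1 = 3 (the new accept is not ε-reachable since no branch accepts ε)

3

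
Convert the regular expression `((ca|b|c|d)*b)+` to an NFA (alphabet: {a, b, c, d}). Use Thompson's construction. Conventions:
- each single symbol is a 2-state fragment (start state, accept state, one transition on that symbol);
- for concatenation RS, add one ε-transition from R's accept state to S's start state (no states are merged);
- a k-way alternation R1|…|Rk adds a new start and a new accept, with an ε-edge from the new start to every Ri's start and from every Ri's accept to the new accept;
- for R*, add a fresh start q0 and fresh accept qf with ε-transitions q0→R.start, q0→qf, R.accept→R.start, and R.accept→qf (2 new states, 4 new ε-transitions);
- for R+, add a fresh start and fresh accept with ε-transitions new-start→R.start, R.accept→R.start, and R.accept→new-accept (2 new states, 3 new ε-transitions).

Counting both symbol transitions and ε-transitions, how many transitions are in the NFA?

Per subexpression:
Each of the 6 symbol leaves contributes 1 transition (1 symbol, 0 ε).
  ca = 3 transitions (2 symbol, 1 ε)
  ca|b|c|d = 14 transitions (5 symbol, 9 ε)
  (ca|b|c|d)* = 18 transitions (5 symbol, 13 ε)
  (ca|b|c|d)*b = 20 transitions (6 symbol, 14 ε)
  ((ca|b|c|d)*b)+ = 23 transitions (6 symbol, 17 ε)

23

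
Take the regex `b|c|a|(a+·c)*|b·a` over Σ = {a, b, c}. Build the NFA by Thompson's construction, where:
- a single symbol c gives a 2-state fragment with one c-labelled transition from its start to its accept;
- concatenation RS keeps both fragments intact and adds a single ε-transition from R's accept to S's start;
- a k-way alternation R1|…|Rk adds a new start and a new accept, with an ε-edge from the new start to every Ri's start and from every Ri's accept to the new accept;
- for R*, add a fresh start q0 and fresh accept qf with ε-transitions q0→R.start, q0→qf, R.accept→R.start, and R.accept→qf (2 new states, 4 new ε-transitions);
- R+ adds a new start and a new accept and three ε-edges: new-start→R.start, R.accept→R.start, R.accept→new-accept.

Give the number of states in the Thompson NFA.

Per subexpression:
Each of the 7 symbol leaves contributes a 2-state fragment.
  a+ → 4 states
  a+·c → 6 states
  (a+·c)* → 8 states
  b·a → 4 states
  b|c|a|(a+·c)*|b·a → 20 states

20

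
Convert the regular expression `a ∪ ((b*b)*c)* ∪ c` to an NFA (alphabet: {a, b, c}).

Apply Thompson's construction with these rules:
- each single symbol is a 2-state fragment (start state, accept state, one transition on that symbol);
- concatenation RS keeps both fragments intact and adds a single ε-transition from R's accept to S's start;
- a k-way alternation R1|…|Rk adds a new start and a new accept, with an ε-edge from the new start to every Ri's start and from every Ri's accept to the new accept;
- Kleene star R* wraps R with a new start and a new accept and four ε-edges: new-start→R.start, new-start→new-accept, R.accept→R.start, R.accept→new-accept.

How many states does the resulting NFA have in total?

18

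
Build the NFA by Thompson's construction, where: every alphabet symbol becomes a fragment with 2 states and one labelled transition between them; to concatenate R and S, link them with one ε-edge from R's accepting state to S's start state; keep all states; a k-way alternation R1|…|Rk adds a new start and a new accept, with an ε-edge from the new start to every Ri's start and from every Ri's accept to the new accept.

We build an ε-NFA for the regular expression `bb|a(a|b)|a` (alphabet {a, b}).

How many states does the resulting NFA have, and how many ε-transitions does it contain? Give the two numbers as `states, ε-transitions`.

16, 12

By structural recursion:
Each of the 6 symbol leaves contributes 2 states and 0 ε-transitions.
  bb → 4 states, 1 ε-transition
  a|b → 6 states, 4 ε-transitions
  a(a|b) → 8 states, 5 ε-transitions
  bb|a(a|b)|a → 16 states, 12 ε-transitions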